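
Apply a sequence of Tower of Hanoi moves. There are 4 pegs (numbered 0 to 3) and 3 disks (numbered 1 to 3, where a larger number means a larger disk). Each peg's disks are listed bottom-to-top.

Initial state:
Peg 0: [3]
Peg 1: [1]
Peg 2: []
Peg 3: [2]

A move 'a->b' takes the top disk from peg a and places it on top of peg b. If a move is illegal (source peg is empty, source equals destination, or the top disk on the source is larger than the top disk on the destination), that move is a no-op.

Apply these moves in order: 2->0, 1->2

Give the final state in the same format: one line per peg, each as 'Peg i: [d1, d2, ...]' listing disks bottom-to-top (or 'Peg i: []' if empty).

After move 1 (2->0):
Peg 0: [3]
Peg 1: [1]
Peg 2: []
Peg 3: [2]

After move 2 (1->2):
Peg 0: [3]
Peg 1: []
Peg 2: [1]
Peg 3: [2]

Answer: Peg 0: [3]
Peg 1: []
Peg 2: [1]
Peg 3: [2]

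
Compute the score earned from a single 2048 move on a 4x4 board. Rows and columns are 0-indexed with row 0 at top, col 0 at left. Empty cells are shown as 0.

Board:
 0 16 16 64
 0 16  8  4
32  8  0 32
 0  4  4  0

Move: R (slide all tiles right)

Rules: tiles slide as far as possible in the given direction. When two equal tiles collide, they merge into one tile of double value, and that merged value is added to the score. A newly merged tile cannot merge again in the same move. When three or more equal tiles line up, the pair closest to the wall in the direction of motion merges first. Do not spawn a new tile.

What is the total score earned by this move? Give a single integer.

Slide right:
row 0: [0, 16, 16, 64] -> [0, 0, 32, 64]  score +32 (running 32)
row 1: [0, 16, 8, 4] -> [0, 16, 8, 4]  score +0 (running 32)
row 2: [32, 8, 0, 32] -> [0, 32, 8, 32]  score +0 (running 32)
row 3: [0, 4, 4, 0] -> [0, 0, 0, 8]  score +8 (running 40)
Board after move:
 0  0 32 64
 0 16  8  4
 0 32  8 32
 0  0  0  8

Answer: 40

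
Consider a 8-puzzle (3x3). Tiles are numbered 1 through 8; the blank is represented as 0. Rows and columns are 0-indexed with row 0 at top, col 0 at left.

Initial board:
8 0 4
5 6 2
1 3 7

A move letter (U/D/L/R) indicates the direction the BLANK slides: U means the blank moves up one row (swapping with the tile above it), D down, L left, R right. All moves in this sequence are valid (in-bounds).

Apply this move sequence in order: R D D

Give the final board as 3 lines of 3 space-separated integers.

After move 1 (R):
8 4 0
5 6 2
1 3 7

After move 2 (D):
8 4 2
5 6 0
1 3 7

After move 3 (D):
8 4 2
5 6 7
1 3 0

Answer: 8 4 2
5 6 7
1 3 0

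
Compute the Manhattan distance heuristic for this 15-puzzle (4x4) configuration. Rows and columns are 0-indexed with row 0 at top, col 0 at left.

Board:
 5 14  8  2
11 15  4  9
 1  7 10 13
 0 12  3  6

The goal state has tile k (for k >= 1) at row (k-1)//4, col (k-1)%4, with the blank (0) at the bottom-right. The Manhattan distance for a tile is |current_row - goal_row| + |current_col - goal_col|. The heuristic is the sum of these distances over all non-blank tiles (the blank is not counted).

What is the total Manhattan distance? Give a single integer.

Tile 5: at (0,0), goal (1,0), distance |0-1|+|0-0| = 1
Tile 14: at (0,1), goal (3,1), distance |0-3|+|1-1| = 3
Tile 8: at (0,2), goal (1,3), distance |0-1|+|2-3| = 2
Tile 2: at (0,3), goal (0,1), distance |0-0|+|3-1| = 2
Tile 11: at (1,0), goal (2,2), distance |1-2|+|0-2| = 3
Tile 15: at (1,1), goal (3,2), distance |1-3|+|1-2| = 3
Tile 4: at (1,2), goal (0,3), distance |1-0|+|2-3| = 2
Tile 9: at (1,3), goal (2,0), distance |1-2|+|3-0| = 4
Tile 1: at (2,0), goal (0,0), distance |2-0|+|0-0| = 2
Tile 7: at (2,1), goal (1,2), distance |2-1|+|1-2| = 2
Tile 10: at (2,2), goal (2,1), distance |2-2|+|2-1| = 1
Tile 13: at (2,3), goal (3,0), distance |2-3|+|3-0| = 4
Tile 12: at (3,1), goal (2,3), distance |3-2|+|1-3| = 3
Tile 3: at (3,2), goal (0,2), distance |3-0|+|2-2| = 3
Tile 6: at (3,3), goal (1,1), distance |3-1|+|3-1| = 4
Sum: 1 + 3 + 2 + 2 + 3 + 3 + 2 + 4 + 2 + 2 + 1 + 4 + 3 + 3 + 4 = 39

Answer: 39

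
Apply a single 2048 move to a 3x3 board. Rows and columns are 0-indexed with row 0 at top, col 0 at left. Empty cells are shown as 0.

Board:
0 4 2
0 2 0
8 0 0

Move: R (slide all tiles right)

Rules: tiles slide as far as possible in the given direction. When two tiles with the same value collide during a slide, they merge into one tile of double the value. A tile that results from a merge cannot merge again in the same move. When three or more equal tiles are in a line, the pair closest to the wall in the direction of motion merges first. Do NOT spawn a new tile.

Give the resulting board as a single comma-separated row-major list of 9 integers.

Slide right:
row 0: [0, 4, 2] -> [0, 4, 2]
row 1: [0, 2, 0] -> [0, 0, 2]
row 2: [8, 0, 0] -> [0, 0, 8]

Answer: 0, 4, 2, 0, 0, 2, 0, 0, 8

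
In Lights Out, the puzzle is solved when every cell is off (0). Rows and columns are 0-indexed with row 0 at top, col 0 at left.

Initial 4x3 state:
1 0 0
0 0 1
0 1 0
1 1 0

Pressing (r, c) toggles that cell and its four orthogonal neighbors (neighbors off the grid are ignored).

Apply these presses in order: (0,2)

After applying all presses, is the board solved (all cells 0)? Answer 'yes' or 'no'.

After press 1 at (0,2):
1 1 1
0 0 0
0 1 0
1 1 0

Lights still on: 6

Answer: no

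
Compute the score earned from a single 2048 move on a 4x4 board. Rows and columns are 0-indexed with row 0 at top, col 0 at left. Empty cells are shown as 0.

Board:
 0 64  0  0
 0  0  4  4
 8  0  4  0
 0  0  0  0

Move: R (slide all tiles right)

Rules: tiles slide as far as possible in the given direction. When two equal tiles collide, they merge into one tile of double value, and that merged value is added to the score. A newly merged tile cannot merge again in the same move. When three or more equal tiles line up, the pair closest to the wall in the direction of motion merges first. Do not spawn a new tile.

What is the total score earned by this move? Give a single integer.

Slide right:
row 0: [0, 64, 0, 0] -> [0, 0, 0, 64]  score +0 (running 0)
row 1: [0, 0, 4, 4] -> [0, 0, 0, 8]  score +8 (running 8)
row 2: [8, 0, 4, 0] -> [0, 0, 8, 4]  score +0 (running 8)
row 3: [0, 0, 0, 0] -> [0, 0, 0, 0]  score +0 (running 8)
Board after move:
 0  0  0 64
 0  0  0  8
 0  0  8  4
 0  0  0  0

Answer: 8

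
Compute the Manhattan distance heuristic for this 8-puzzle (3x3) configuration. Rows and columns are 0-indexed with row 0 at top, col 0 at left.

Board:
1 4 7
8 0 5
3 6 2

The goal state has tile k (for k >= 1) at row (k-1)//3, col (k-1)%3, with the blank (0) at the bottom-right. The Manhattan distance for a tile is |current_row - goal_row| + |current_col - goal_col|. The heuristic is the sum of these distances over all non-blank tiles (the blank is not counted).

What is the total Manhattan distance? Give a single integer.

Answer: 18

Derivation:
Tile 1: (0,0)->(0,0) = 0
Tile 4: (0,1)->(1,0) = 2
Tile 7: (0,2)->(2,0) = 4
Tile 8: (1,0)->(2,1) = 2
Tile 5: (1,2)->(1,1) = 1
Tile 3: (2,0)->(0,2) = 4
Tile 6: (2,1)->(1,2) = 2
Tile 2: (2,2)->(0,1) = 3
Sum: 0 + 2 + 4 + 2 + 1 + 4 + 2 + 3 = 18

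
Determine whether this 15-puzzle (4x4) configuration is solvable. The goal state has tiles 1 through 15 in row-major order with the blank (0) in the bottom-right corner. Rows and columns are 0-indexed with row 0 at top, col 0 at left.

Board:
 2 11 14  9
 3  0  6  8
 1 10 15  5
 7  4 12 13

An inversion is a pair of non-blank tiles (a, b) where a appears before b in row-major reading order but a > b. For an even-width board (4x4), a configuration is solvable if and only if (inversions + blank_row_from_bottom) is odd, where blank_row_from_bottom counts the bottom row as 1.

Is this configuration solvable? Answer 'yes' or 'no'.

Answer: yes

Derivation:
Inversions: 46
Blank is in row 1 (0-indexed from top), which is row 3 counting from the bottom (bottom = 1).
46 + 3 = 49, which is odd, so the puzzle is solvable.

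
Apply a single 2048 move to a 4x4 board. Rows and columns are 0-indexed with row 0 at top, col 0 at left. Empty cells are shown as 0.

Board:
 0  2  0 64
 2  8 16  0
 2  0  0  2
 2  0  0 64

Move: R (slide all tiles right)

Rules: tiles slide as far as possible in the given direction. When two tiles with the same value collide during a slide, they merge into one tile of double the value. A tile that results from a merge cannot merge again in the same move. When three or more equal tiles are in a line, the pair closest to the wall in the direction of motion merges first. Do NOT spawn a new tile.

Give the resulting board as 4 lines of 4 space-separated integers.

Answer:  0  0  2 64
 0  2  8 16
 0  0  0  4
 0  0  2 64

Derivation:
Slide right:
row 0: [0, 2, 0, 64] -> [0, 0, 2, 64]
row 1: [2, 8, 16, 0] -> [0, 2, 8, 16]
row 2: [2, 0, 0, 2] -> [0, 0, 0, 4]
row 3: [2, 0, 0, 64] -> [0, 0, 2, 64]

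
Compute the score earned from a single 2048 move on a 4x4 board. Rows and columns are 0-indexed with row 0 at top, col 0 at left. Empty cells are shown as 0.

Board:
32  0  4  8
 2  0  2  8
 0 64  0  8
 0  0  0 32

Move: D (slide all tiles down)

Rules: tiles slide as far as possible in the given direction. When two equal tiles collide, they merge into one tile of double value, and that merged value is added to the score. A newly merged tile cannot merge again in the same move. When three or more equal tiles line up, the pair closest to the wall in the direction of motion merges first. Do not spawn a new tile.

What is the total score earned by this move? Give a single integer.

Slide down:
col 0: [32, 2, 0, 0] -> [0, 0, 32, 2]  score +0 (running 0)
col 1: [0, 0, 64, 0] -> [0, 0, 0, 64]  score +0 (running 0)
col 2: [4, 2, 0, 0] -> [0, 0, 4, 2]  score +0 (running 0)
col 3: [8, 8, 8, 32] -> [0, 8, 16, 32]  score +16 (running 16)
Board after move:
 0  0  0  0
 0  0  0  8
32  0  4 16
 2 64  2 32

Answer: 16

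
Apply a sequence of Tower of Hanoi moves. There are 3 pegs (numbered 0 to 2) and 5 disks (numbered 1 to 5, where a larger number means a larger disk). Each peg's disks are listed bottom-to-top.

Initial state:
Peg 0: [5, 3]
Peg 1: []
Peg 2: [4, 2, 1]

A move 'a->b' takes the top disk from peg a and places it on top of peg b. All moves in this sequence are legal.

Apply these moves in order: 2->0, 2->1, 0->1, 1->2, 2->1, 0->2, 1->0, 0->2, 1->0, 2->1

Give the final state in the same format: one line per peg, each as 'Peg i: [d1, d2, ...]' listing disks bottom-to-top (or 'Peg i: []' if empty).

Answer: Peg 0: [5, 2]
Peg 1: [1]
Peg 2: [4, 3]

Derivation:
After move 1 (2->0):
Peg 0: [5, 3, 1]
Peg 1: []
Peg 2: [4, 2]

After move 2 (2->1):
Peg 0: [5, 3, 1]
Peg 1: [2]
Peg 2: [4]

After move 3 (0->1):
Peg 0: [5, 3]
Peg 1: [2, 1]
Peg 2: [4]

After move 4 (1->2):
Peg 0: [5, 3]
Peg 1: [2]
Peg 2: [4, 1]

After move 5 (2->1):
Peg 0: [5, 3]
Peg 1: [2, 1]
Peg 2: [4]

After move 6 (0->2):
Peg 0: [5]
Peg 1: [2, 1]
Peg 2: [4, 3]

After move 7 (1->0):
Peg 0: [5, 1]
Peg 1: [2]
Peg 2: [4, 3]

After move 8 (0->2):
Peg 0: [5]
Peg 1: [2]
Peg 2: [4, 3, 1]

After move 9 (1->0):
Peg 0: [5, 2]
Peg 1: []
Peg 2: [4, 3, 1]

After move 10 (2->1):
Peg 0: [5, 2]
Peg 1: [1]
Peg 2: [4, 3]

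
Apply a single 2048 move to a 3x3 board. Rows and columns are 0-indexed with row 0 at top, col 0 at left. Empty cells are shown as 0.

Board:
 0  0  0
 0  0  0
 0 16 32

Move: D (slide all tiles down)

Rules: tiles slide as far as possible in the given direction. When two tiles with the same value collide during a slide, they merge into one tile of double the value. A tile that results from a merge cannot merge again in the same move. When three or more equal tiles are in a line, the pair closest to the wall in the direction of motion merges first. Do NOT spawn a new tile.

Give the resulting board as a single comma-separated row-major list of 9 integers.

Slide down:
col 0: [0, 0, 0] -> [0, 0, 0]
col 1: [0, 0, 16] -> [0, 0, 16]
col 2: [0, 0, 32] -> [0, 0, 32]

Answer: 0, 0, 0, 0, 0, 0, 0, 16, 32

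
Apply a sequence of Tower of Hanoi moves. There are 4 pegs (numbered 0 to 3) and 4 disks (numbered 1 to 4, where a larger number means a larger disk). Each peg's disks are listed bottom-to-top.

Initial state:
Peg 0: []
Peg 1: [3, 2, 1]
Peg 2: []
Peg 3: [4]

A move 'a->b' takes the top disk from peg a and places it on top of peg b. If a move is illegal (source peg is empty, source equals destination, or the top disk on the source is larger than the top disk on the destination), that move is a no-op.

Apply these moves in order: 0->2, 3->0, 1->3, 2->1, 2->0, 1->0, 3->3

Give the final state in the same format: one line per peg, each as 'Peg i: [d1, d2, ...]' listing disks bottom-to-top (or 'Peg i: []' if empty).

Answer: Peg 0: [4, 2]
Peg 1: [3]
Peg 2: []
Peg 3: [1]

Derivation:
After move 1 (0->2):
Peg 0: []
Peg 1: [3, 2, 1]
Peg 2: []
Peg 3: [4]

After move 2 (3->0):
Peg 0: [4]
Peg 1: [3, 2, 1]
Peg 2: []
Peg 3: []

After move 3 (1->3):
Peg 0: [4]
Peg 1: [3, 2]
Peg 2: []
Peg 3: [1]

After move 4 (2->1):
Peg 0: [4]
Peg 1: [3, 2]
Peg 2: []
Peg 3: [1]

After move 5 (2->0):
Peg 0: [4]
Peg 1: [3, 2]
Peg 2: []
Peg 3: [1]

After move 6 (1->0):
Peg 0: [4, 2]
Peg 1: [3]
Peg 2: []
Peg 3: [1]

After move 7 (3->3):
Peg 0: [4, 2]
Peg 1: [3]
Peg 2: []
Peg 3: [1]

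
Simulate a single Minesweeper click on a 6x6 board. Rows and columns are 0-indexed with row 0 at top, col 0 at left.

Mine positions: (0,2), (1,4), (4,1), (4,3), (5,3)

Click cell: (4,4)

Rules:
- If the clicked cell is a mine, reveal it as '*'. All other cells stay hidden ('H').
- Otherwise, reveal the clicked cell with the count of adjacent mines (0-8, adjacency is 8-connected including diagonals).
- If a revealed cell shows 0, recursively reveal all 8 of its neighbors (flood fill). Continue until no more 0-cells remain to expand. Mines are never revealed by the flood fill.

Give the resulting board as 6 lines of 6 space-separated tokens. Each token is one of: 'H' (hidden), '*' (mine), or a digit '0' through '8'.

H H H H H H
H H H H H H
H H H H H H
H H H H H H
H H H H 2 H
H H H H H H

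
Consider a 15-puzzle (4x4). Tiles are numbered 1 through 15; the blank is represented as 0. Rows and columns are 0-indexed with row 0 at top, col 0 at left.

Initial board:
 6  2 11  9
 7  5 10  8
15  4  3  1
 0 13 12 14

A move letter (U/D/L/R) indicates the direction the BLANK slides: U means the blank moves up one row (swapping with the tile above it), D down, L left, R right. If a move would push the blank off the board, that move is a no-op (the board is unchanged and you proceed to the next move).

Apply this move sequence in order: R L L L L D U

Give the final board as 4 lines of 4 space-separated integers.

Answer:  6  2 11  9
 7  5 10  8
 0  4  3  1
15 13 12 14

Derivation:
After move 1 (R):
 6  2 11  9
 7  5 10  8
15  4  3  1
13  0 12 14

After move 2 (L):
 6  2 11  9
 7  5 10  8
15  4  3  1
 0 13 12 14

After move 3 (L):
 6  2 11  9
 7  5 10  8
15  4  3  1
 0 13 12 14

After move 4 (L):
 6  2 11  9
 7  5 10  8
15  4  3  1
 0 13 12 14

After move 5 (L):
 6  2 11  9
 7  5 10  8
15  4  3  1
 0 13 12 14

After move 6 (D):
 6  2 11  9
 7  5 10  8
15  4  3  1
 0 13 12 14

After move 7 (U):
 6  2 11  9
 7  5 10  8
 0  4  3  1
15 13 12 14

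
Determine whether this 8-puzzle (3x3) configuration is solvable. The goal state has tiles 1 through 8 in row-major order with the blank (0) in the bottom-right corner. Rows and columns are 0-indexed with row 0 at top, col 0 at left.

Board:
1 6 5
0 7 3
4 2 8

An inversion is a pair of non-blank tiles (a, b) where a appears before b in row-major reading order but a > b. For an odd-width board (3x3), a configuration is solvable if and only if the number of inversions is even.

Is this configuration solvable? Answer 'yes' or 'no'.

Inversions (pairs i<j in row-major order where tile[i] > tile[j] > 0): 12
12 is even, so the puzzle is solvable.

Answer: yes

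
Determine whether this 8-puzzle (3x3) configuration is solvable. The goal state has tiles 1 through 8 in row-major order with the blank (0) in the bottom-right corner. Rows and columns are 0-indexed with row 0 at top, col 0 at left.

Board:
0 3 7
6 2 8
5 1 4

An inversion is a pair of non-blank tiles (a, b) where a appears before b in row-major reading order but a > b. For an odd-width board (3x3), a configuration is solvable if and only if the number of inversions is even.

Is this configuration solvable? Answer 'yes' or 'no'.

Answer: no

Derivation:
Inversions (pairs i<j in row-major order where tile[i] > tile[j] > 0): 17
17 is odd, so the puzzle is not solvable.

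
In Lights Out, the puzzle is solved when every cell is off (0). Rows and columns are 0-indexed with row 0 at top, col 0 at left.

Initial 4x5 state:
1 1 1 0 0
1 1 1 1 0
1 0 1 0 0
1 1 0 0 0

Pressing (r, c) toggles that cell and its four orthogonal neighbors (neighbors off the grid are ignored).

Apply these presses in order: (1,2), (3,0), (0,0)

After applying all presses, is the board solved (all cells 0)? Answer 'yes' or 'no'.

Answer: yes

Derivation:
After press 1 at (1,2):
1 1 0 0 0
1 0 0 0 0
1 0 0 0 0
1 1 0 0 0

After press 2 at (3,0):
1 1 0 0 0
1 0 0 0 0
0 0 0 0 0
0 0 0 0 0

After press 3 at (0,0):
0 0 0 0 0
0 0 0 0 0
0 0 0 0 0
0 0 0 0 0

Lights still on: 0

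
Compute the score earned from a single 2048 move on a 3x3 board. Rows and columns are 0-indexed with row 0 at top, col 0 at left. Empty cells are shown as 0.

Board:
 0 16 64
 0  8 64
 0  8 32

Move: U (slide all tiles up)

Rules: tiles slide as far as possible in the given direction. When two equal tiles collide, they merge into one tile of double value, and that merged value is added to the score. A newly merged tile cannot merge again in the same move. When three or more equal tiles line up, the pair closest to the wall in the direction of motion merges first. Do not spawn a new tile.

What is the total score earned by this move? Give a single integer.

Answer: 144

Derivation:
Slide up:
col 0: [0, 0, 0] -> [0, 0, 0]  score +0 (running 0)
col 1: [16, 8, 8] -> [16, 16, 0]  score +16 (running 16)
col 2: [64, 64, 32] -> [128, 32, 0]  score +128 (running 144)
Board after move:
  0  16 128
  0  16  32
  0   0   0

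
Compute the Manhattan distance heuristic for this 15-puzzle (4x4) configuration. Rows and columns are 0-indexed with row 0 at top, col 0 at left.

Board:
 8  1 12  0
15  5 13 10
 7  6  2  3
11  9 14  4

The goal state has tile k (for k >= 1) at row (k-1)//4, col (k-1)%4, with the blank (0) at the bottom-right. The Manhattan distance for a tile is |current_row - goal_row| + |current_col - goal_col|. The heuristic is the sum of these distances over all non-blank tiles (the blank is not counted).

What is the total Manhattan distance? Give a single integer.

Answer: 39

Derivation:
Tile 8: (0,0)->(1,3) = 4
Tile 1: (0,1)->(0,0) = 1
Tile 12: (0,2)->(2,3) = 3
Tile 15: (1,0)->(3,2) = 4
Tile 5: (1,1)->(1,0) = 1
Tile 13: (1,2)->(3,0) = 4
Tile 10: (1,3)->(2,1) = 3
Tile 7: (2,0)->(1,2) = 3
Tile 6: (2,1)->(1,1) = 1
Tile 2: (2,2)->(0,1) = 3
Tile 3: (2,3)->(0,2) = 3
Tile 11: (3,0)->(2,2) = 3
Tile 9: (3,1)->(2,0) = 2
Tile 14: (3,2)->(3,1) = 1
Tile 4: (3,3)->(0,3) = 3
Sum: 4 + 1 + 3 + 4 + 1 + 4 + 3 + 3 + 1 + 3 + 3 + 3 + 2 + 1 + 3 = 39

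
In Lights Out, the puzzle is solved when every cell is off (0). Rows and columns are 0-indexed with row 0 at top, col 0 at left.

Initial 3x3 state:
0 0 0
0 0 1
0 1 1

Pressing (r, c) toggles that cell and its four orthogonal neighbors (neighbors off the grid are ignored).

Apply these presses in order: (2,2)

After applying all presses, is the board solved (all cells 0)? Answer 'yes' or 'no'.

Answer: yes

Derivation:
After press 1 at (2,2):
0 0 0
0 0 0
0 0 0

Lights still on: 0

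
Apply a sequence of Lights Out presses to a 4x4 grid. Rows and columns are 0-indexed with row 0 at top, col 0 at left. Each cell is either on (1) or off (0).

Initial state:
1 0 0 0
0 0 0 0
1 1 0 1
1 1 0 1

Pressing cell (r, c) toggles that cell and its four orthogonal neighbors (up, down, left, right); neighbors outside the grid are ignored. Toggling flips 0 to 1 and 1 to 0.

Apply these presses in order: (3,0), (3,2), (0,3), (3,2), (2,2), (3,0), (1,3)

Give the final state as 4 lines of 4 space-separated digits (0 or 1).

Answer: 1 0 1 0
0 0 0 0
1 0 1 1
1 1 1 1

Derivation:
After press 1 at (3,0):
1 0 0 0
0 0 0 0
0 1 0 1
0 0 0 1

After press 2 at (3,2):
1 0 0 0
0 0 0 0
0 1 1 1
0 1 1 0

After press 3 at (0,3):
1 0 1 1
0 0 0 1
0 1 1 1
0 1 1 0

After press 4 at (3,2):
1 0 1 1
0 0 0 1
0 1 0 1
0 0 0 1

After press 5 at (2,2):
1 0 1 1
0 0 1 1
0 0 1 0
0 0 1 1

After press 6 at (3,0):
1 0 1 1
0 0 1 1
1 0 1 0
1 1 1 1

After press 7 at (1,3):
1 0 1 0
0 0 0 0
1 0 1 1
1 1 1 1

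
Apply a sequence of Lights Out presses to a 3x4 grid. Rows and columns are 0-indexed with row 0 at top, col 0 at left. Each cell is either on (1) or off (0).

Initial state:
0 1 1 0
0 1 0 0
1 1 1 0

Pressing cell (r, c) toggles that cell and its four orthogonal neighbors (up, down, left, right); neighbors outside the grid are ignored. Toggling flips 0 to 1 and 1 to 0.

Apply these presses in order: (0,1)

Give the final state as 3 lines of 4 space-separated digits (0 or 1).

Answer: 1 0 0 0
0 0 0 0
1 1 1 0

Derivation:
After press 1 at (0,1):
1 0 0 0
0 0 0 0
1 1 1 0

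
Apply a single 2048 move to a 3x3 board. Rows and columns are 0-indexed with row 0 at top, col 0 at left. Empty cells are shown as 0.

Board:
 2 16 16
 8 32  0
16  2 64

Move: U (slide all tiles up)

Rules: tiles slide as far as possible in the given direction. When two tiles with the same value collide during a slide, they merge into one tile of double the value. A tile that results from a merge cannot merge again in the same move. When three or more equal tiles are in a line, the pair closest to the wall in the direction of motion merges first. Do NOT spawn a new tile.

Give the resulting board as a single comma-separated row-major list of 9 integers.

Answer: 2, 16, 16, 8, 32, 64, 16, 2, 0

Derivation:
Slide up:
col 0: [2, 8, 16] -> [2, 8, 16]
col 1: [16, 32, 2] -> [16, 32, 2]
col 2: [16, 0, 64] -> [16, 64, 0]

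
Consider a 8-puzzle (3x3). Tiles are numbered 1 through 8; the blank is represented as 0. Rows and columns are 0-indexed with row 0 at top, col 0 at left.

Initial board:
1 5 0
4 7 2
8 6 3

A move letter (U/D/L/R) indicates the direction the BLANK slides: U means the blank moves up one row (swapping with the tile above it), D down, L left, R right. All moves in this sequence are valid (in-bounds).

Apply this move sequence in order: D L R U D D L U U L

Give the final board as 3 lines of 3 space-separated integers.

After move 1 (D):
1 5 2
4 7 0
8 6 3

After move 2 (L):
1 5 2
4 0 7
8 6 3

After move 3 (R):
1 5 2
4 7 0
8 6 3

After move 4 (U):
1 5 0
4 7 2
8 6 3

After move 5 (D):
1 5 2
4 7 0
8 6 3

After move 6 (D):
1 5 2
4 7 3
8 6 0

After move 7 (L):
1 5 2
4 7 3
8 0 6

After move 8 (U):
1 5 2
4 0 3
8 7 6

After move 9 (U):
1 0 2
4 5 3
8 7 6

After move 10 (L):
0 1 2
4 5 3
8 7 6

Answer: 0 1 2
4 5 3
8 7 6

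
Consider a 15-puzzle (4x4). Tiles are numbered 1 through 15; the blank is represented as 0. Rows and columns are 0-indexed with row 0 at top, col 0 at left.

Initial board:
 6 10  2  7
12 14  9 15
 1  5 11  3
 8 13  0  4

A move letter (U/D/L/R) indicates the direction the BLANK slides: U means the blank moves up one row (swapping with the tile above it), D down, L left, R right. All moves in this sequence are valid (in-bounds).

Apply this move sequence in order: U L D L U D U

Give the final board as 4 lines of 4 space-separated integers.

Answer:  6 10  2  7
12 14  9 15
 0 13  5  3
 1  8 11  4

Derivation:
After move 1 (U):
 6 10  2  7
12 14  9 15
 1  5  0  3
 8 13 11  4

After move 2 (L):
 6 10  2  7
12 14  9 15
 1  0  5  3
 8 13 11  4

After move 3 (D):
 6 10  2  7
12 14  9 15
 1 13  5  3
 8  0 11  4

After move 4 (L):
 6 10  2  7
12 14  9 15
 1 13  5  3
 0  8 11  4

After move 5 (U):
 6 10  2  7
12 14  9 15
 0 13  5  3
 1  8 11  4

After move 6 (D):
 6 10  2  7
12 14  9 15
 1 13  5  3
 0  8 11  4

After move 7 (U):
 6 10  2  7
12 14  9 15
 0 13  5  3
 1  8 11  4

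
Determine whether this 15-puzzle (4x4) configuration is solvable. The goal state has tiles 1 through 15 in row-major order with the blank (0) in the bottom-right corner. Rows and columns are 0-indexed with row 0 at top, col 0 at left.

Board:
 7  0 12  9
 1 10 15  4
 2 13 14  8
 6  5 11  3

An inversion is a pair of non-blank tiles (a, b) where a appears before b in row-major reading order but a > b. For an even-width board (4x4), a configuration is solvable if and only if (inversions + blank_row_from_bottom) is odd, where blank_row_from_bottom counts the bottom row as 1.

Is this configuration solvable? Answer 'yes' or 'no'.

Answer: yes

Derivation:
Inversions: 57
Blank is in row 0 (0-indexed from top), which is row 4 counting from the bottom (bottom = 1).
57 + 4 = 61, which is odd, so the puzzle is solvable.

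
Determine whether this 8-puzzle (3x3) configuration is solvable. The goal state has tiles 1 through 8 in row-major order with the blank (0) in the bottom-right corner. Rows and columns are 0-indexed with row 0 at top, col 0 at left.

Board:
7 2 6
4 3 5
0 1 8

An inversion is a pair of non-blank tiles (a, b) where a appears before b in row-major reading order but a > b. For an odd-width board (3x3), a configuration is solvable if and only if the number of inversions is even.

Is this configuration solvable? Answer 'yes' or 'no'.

Answer: no

Derivation:
Inversions (pairs i<j in row-major order where tile[i] > tile[j] > 0): 15
15 is odd, so the puzzle is not solvable.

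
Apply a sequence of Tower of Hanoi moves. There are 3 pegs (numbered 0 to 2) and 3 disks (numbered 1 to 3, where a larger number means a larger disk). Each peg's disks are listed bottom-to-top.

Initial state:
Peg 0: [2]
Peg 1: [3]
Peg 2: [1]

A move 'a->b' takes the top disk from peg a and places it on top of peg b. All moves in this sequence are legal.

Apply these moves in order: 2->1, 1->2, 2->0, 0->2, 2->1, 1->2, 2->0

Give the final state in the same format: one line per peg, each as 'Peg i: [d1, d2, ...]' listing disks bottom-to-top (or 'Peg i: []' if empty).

Answer: Peg 0: [2, 1]
Peg 1: [3]
Peg 2: []

Derivation:
After move 1 (2->1):
Peg 0: [2]
Peg 1: [3, 1]
Peg 2: []

After move 2 (1->2):
Peg 0: [2]
Peg 1: [3]
Peg 2: [1]

After move 3 (2->0):
Peg 0: [2, 1]
Peg 1: [3]
Peg 2: []

After move 4 (0->2):
Peg 0: [2]
Peg 1: [3]
Peg 2: [1]

After move 5 (2->1):
Peg 0: [2]
Peg 1: [3, 1]
Peg 2: []

After move 6 (1->2):
Peg 0: [2]
Peg 1: [3]
Peg 2: [1]

After move 7 (2->0):
Peg 0: [2, 1]
Peg 1: [3]
Peg 2: []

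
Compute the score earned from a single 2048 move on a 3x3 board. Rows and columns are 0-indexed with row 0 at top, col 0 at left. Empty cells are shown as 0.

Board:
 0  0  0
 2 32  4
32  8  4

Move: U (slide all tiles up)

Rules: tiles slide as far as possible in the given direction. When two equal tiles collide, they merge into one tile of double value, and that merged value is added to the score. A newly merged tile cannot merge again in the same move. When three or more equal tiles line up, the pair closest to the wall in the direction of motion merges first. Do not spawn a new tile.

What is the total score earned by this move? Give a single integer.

Slide up:
col 0: [0, 2, 32] -> [2, 32, 0]  score +0 (running 0)
col 1: [0, 32, 8] -> [32, 8, 0]  score +0 (running 0)
col 2: [0, 4, 4] -> [8, 0, 0]  score +8 (running 8)
Board after move:
 2 32  8
32  8  0
 0  0  0

Answer: 8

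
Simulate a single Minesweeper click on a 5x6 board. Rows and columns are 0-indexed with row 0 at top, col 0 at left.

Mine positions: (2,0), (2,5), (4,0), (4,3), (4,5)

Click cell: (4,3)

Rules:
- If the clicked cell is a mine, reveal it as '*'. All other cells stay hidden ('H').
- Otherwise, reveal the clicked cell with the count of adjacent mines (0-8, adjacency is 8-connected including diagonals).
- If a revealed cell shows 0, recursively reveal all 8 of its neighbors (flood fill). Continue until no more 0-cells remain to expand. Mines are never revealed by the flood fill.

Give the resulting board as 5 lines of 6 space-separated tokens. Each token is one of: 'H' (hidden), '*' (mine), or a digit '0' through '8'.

H H H H H H
H H H H H H
H H H H H H
H H H H H H
H H H * H H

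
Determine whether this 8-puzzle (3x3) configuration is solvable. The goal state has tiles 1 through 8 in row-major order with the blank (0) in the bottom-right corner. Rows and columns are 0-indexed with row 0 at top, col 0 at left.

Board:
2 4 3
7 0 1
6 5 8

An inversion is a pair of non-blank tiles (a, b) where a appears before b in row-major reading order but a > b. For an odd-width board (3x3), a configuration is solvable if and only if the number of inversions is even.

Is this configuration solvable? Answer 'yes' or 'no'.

Answer: yes

Derivation:
Inversions (pairs i<j in row-major order where tile[i] > tile[j] > 0): 8
8 is even, so the puzzle is solvable.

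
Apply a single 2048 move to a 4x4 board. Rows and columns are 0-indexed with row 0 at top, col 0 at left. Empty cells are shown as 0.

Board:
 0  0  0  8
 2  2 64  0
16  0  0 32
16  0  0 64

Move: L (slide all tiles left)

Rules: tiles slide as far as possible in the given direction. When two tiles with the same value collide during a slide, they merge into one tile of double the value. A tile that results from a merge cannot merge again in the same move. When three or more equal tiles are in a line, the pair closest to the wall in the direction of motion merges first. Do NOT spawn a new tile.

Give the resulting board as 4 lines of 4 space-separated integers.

Slide left:
row 0: [0, 0, 0, 8] -> [8, 0, 0, 0]
row 1: [2, 2, 64, 0] -> [4, 64, 0, 0]
row 2: [16, 0, 0, 32] -> [16, 32, 0, 0]
row 3: [16, 0, 0, 64] -> [16, 64, 0, 0]

Answer:  8  0  0  0
 4 64  0  0
16 32  0  0
16 64  0  0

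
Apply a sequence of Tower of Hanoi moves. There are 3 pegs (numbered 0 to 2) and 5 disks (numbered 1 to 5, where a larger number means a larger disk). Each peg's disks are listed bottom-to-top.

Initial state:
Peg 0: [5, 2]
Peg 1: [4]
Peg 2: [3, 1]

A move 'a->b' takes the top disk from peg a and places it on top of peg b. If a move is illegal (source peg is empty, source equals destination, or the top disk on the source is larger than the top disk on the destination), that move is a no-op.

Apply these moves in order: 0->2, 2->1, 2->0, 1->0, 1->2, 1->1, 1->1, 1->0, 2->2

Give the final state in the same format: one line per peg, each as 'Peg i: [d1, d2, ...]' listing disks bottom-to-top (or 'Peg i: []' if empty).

Answer: Peg 0: [5, 2, 1]
Peg 1: [4]
Peg 2: [3]

Derivation:
After move 1 (0->2):
Peg 0: [5, 2]
Peg 1: [4]
Peg 2: [3, 1]

After move 2 (2->1):
Peg 0: [5, 2]
Peg 1: [4, 1]
Peg 2: [3]

After move 3 (2->0):
Peg 0: [5, 2]
Peg 1: [4, 1]
Peg 2: [3]

After move 4 (1->0):
Peg 0: [5, 2, 1]
Peg 1: [4]
Peg 2: [3]

After move 5 (1->2):
Peg 0: [5, 2, 1]
Peg 1: [4]
Peg 2: [3]

After move 6 (1->1):
Peg 0: [5, 2, 1]
Peg 1: [4]
Peg 2: [3]

After move 7 (1->1):
Peg 0: [5, 2, 1]
Peg 1: [4]
Peg 2: [3]

After move 8 (1->0):
Peg 0: [5, 2, 1]
Peg 1: [4]
Peg 2: [3]

After move 9 (2->2):
Peg 0: [5, 2, 1]
Peg 1: [4]
Peg 2: [3]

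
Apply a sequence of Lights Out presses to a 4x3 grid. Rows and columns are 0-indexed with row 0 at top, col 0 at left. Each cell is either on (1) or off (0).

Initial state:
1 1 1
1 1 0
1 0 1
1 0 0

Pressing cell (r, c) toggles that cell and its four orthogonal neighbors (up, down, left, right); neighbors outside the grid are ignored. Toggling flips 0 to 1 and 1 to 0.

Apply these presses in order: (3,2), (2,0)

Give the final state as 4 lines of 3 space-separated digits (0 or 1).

Answer: 1 1 1
0 1 0
0 1 0
0 1 1

Derivation:
After press 1 at (3,2):
1 1 1
1 1 0
1 0 0
1 1 1

After press 2 at (2,0):
1 1 1
0 1 0
0 1 0
0 1 1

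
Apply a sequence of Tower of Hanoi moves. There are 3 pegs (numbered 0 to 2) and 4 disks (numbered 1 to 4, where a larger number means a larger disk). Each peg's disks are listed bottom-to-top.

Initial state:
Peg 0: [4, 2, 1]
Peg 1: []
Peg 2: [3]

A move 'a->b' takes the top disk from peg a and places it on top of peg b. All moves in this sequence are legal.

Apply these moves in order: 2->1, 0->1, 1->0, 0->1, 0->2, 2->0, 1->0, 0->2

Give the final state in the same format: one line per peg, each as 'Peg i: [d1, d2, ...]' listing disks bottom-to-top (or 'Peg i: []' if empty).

After move 1 (2->1):
Peg 0: [4, 2, 1]
Peg 1: [3]
Peg 2: []

After move 2 (0->1):
Peg 0: [4, 2]
Peg 1: [3, 1]
Peg 2: []

After move 3 (1->0):
Peg 0: [4, 2, 1]
Peg 1: [3]
Peg 2: []

After move 4 (0->1):
Peg 0: [4, 2]
Peg 1: [3, 1]
Peg 2: []

After move 5 (0->2):
Peg 0: [4]
Peg 1: [3, 1]
Peg 2: [2]

After move 6 (2->0):
Peg 0: [4, 2]
Peg 1: [3, 1]
Peg 2: []

After move 7 (1->0):
Peg 0: [4, 2, 1]
Peg 1: [3]
Peg 2: []

After move 8 (0->2):
Peg 0: [4, 2]
Peg 1: [3]
Peg 2: [1]

Answer: Peg 0: [4, 2]
Peg 1: [3]
Peg 2: [1]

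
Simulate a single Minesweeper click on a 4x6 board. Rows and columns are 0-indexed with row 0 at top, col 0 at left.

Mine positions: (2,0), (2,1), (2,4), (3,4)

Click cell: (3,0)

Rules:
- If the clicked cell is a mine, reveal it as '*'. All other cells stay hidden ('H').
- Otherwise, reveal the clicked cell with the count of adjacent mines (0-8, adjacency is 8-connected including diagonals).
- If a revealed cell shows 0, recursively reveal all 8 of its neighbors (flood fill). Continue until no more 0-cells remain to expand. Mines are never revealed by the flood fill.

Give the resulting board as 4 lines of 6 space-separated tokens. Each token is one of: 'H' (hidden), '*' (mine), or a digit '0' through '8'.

H H H H H H
H H H H H H
H H H H H H
2 H H H H H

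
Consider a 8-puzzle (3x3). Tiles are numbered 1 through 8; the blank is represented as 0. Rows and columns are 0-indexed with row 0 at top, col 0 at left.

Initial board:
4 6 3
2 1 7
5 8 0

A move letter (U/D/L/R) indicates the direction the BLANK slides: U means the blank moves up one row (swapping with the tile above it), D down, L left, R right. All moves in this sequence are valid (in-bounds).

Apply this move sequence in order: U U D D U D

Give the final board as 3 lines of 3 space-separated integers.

After move 1 (U):
4 6 3
2 1 0
5 8 7

After move 2 (U):
4 6 0
2 1 3
5 8 7

After move 3 (D):
4 6 3
2 1 0
5 8 7

After move 4 (D):
4 6 3
2 1 7
5 8 0

After move 5 (U):
4 6 3
2 1 0
5 8 7

After move 6 (D):
4 6 3
2 1 7
5 8 0

Answer: 4 6 3
2 1 7
5 8 0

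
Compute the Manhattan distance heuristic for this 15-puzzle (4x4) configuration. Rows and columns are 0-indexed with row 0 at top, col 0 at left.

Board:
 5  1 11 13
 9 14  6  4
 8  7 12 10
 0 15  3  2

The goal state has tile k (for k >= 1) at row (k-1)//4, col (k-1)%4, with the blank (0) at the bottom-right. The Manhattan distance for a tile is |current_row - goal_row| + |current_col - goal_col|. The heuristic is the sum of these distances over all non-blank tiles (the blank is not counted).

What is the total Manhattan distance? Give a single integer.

Answer: 33

Derivation:
Tile 5: at (0,0), goal (1,0), distance |0-1|+|0-0| = 1
Tile 1: at (0,1), goal (0,0), distance |0-0|+|1-0| = 1
Tile 11: at (0,2), goal (2,2), distance |0-2|+|2-2| = 2
Tile 13: at (0,3), goal (3,0), distance |0-3|+|3-0| = 6
Tile 9: at (1,0), goal (2,0), distance |1-2|+|0-0| = 1
Tile 14: at (1,1), goal (3,1), distance |1-3|+|1-1| = 2
Tile 6: at (1,2), goal (1,1), distance |1-1|+|2-1| = 1
Tile 4: at (1,3), goal (0,3), distance |1-0|+|3-3| = 1
Tile 8: at (2,0), goal (1,3), distance |2-1|+|0-3| = 4
Tile 7: at (2,1), goal (1,2), distance |2-1|+|1-2| = 2
Tile 12: at (2,2), goal (2,3), distance |2-2|+|2-3| = 1
Tile 10: at (2,3), goal (2,1), distance |2-2|+|3-1| = 2
Tile 15: at (3,1), goal (3,2), distance |3-3|+|1-2| = 1
Tile 3: at (3,2), goal (0,2), distance |3-0|+|2-2| = 3
Tile 2: at (3,3), goal (0,1), distance |3-0|+|3-1| = 5
Sum: 1 + 1 + 2 + 6 + 1 + 2 + 1 + 1 + 4 + 2 + 1 + 2 + 1 + 3 + 5 = 33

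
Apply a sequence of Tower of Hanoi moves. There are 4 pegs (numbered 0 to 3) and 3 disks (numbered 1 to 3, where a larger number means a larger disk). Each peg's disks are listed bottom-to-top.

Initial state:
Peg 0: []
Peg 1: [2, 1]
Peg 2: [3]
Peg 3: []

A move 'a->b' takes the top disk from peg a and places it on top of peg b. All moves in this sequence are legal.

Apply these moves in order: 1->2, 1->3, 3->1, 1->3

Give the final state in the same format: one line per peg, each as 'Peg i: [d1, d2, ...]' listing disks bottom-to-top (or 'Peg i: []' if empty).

After move 1 (1->2):
Peg 0: []
Peg 1: [2]
Peg 2: [3, 1]
Peg 3: []

After move 2 (1->3):
Peg 0: []
Peg 1: []
Peg 2: [3, 1]
Peg 3: [2]

After move 3 (3->1):
Peg 0: []
Peg 1: [2]
Peg 2: [3, 1]
Peg 3: []

After move 4 (1->3):
Peg 0: []
Peg 1: []
Peg 2: [3, 1]
Peg 3: [2]

Answer: Peg 0: []
Peg 1: []
Peg 2: [3, 1]
Peg 3: [2]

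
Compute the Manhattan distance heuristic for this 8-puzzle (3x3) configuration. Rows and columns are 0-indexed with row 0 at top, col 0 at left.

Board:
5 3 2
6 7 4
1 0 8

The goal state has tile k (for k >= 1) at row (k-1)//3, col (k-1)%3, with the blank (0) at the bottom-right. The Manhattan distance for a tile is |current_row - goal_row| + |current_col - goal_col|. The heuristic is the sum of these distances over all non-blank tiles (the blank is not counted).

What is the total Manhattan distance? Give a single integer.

Answer: 13

Derivation:
Tile 5: at (0,0), goal (1,1), distance |0-1|+|0-1| = 2
Tile 3: at (0,1), goal (0,2), distance |0-0|+|1-2| = 1
Tile 2: at (0,2), goal (0,1), distance |0-0|+|2-1| = 1
Tile 6: at (1,0), goal (1,2), distance |1-1|+|0-2| = 2
Tile 7: at (1,1), goal (2,0), distance |1-2|+|1-0| = 2
Tile 4: at (1,2), goal (1,0), distance |1-1|+|2-0| = 2
Tile 1: at (2,0), goal (0,0), distance |2-0|+|0-0| = 2
Tile 8: at (2,2), goal (2,1), distance |2-2|+|2-1| = 1
Sum: 2 + 1 + 1 + 2 + 2 + 2 + 2 + 1 = 13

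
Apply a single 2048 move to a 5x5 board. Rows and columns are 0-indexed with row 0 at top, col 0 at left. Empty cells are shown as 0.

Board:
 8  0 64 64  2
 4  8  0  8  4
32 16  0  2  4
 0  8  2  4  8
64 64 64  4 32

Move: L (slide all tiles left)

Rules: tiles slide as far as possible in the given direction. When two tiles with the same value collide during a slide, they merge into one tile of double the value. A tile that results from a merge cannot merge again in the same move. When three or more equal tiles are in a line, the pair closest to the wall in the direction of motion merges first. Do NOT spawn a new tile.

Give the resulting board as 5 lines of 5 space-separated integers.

Answer:   8 128   2   0   0
  4  16   4   0   0
 32  16   2   4   0
  8   2   4   8   0
128  64   4  32   0

Derivation:
Slide left:
row 0: [8, 0, 64, 64, 2] -> [8, 128, 2, 0, 0]
row 1: [4, 8, 0, 8, 4] -> [4, 16, 4, 0, 0]
row 2: [32, 16, 0, 2, 4] -> [32, 16, 2, 4, 0]
row 3: [0, 8, 2, 4, 8] -> [8, 2, 4, 8, 0]
row 4: [64, 64, 64, 4, 32] -> [128, 64, 4, 32, 0]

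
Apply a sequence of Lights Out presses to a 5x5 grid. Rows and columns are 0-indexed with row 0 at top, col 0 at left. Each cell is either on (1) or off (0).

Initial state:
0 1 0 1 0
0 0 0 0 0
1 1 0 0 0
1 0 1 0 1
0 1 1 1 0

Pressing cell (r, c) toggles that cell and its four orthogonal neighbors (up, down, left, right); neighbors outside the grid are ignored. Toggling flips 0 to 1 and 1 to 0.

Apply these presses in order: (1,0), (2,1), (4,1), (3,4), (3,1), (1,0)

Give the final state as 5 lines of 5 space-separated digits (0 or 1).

Answer: 0 1 0 1 0
0 1 0 0 0
0 1 1 0 1
0 1 0 1 0
1 1 0 1 1

Derivation:
After press 1 at (1,0):
1 1 0 1 0
1 1 0 0 0
0 1 0 0 0
1 0 1 0 1
0 1 1 1 0

After press 2 at (2,1):
1 1 0 1 0
1 0 0 0 0
1 0 1 0 0
1 1 1 0 1
0 1 1 1 0

After press 3 at (4,1):
1 1 0 1 0
1 0 0 0 0
1 0 1 0 0
1 0 1 0 1
1 0 0 1 0

After press 4 at (3,4):
1 1 0 1 0
1 0 0 0 0
1 0 1 0 1
1 0 1 1 0
1 0 0 1 1

After press 5 at (3,1):
1 1 0 1 0
1 0 0 0 0
1 1 1 0 1
0 1 0 1 0
1 1 0 1 1

After press 6 at (1,0):
0 1 0 1 0
0 1 0 0 0
0 1 1 0 1
0 1 0 1 0
1 1 0 1 1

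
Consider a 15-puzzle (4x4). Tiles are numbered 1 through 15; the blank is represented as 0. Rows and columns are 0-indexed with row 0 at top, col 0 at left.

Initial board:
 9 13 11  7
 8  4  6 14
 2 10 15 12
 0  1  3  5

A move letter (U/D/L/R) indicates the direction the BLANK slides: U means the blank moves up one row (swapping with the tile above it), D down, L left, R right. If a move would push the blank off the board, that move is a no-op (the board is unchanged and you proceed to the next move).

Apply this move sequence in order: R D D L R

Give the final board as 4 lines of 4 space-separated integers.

After move 1 (R):
 9 13 11  7
 8  4  6 14
 2 10 15 12
 1  0  3  5

After move 2 (D):
 9 13 11  7
 8  4  6 14
 2 10 15 12
 1  0  3  5

After move 3 (D):
 9 13 11  7
 8  4  6 14
 2 10 15 12
 1  0  3  5

After move 4 (L):
 9 13 11  7
 8  4  6 14
 2 10 15 12
 0  1  3  5

After move 5 (R):
 9 13 11  7
 8  4  6 14
 2 10 15 12
 1  0  3  5

Answer:  9 13 11  7
 8  4  6 14
 2 10 15 12
 1  0  3  5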